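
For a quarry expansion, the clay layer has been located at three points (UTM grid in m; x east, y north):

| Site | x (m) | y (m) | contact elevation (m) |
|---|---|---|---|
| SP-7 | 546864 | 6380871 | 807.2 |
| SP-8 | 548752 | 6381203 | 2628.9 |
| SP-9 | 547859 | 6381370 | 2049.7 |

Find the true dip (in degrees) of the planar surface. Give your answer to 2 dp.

Two edge vectors: SP-7→SP-8 = (1888, 332, 1821.7), SP-7→SP-9 = (995, 499, 1242.5).
Normal n = (SP-7→SP-8) × (SP-7→SP-9) = (-496518.3, -533248.5, 611772).
So ∂z/∂x = −n_x/n_z = 0.81161 and ∂z/∂y = −n_y/n_z = 0.87165.
Gradient magnitude |∇z| = √(a² + b²) = √(0.65871 + 0.75977) = 1.19100.
True dip = arctan(1.19100) = 49.98°, dipping toward SW (azimuth ≈ 223°).

49.98°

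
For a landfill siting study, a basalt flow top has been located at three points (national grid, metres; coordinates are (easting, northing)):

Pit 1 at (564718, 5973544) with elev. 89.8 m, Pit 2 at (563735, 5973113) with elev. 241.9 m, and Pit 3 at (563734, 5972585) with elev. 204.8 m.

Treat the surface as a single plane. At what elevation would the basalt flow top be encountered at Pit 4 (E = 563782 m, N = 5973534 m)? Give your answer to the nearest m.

Two edge vectors: Pit 1→Pit 2 = (-983, -431, 152.1), Pit 1→Pit 3 = (-984, -959, 115).
Normal n = (Pit 1→Pit 2) × (Pit 1→Pit 3) = (96298.9, -36621.4, 518593).
So ∂z/∂E = −n_x/n_z = −0.18569263 and ∂z/∂N = −n_y/n_z = 0.07061684.
Intercept c from Pit 1: 89.8 + 104863.97 − 421832.81 = −316879.04.
At (563782, 5973534): z = −104690.2 + 421832.1 − 316879.04 = 262.9 m.

263 m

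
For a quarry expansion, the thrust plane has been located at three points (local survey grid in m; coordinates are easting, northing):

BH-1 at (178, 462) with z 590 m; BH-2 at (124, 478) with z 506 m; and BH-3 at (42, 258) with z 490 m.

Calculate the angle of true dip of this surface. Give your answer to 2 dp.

56.17°

Let the plane be z = a·easting + b·northing + c.
BH-2−BH-1: −54a + 16b = −84;  BH-3−BH-1: −136a − 204b = −100.
Solving gives a = 1.42025, b = −0.45664.
Gradient magnitude |∇z| = √(a² + b²) = √(2.01712 + 0.20852) = 1.49186.
True dip = arctan(1.49186) = 56.17°, dipping toward WNW (azimuth ≈ 288°).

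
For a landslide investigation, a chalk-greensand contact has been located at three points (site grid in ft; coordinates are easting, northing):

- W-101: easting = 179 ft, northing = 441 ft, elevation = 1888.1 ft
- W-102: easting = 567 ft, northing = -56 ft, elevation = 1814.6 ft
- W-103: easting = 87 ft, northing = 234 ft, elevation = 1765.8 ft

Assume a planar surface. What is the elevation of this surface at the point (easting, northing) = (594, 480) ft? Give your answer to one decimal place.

Two edge vectors: W-101→W-102 = (388, -497, -73.5), W-101→W-103 = (-92, -207, -122.3).
Normal n = (W-101→W-102) × (W-101→W-103) = (45568.6, 54214.4, -126040).
So ∂z/∂easting = −n_x/n_z = 0.36154 and ∂z/∂northing = −n_y/n_z = 0.43014.
Intercept c from W-101: 1888.1 − 64.72 − 189.69 = 1633.69.
At (594, 480): z = 214.8 + 206.5 + 1633.69 = 2054.9 ft.

2054.9 ft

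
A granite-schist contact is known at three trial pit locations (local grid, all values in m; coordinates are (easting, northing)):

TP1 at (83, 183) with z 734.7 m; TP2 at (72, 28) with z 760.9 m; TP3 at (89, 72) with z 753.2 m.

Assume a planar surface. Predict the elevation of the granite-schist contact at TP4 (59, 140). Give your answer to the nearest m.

Two edge vectors: TP1→TP2 = (-11, -155, 26.2), TP1→TP3 = (6, -111, 18.5).
Normal n = (TP1→TP2) × (TP1→TP3) = (40.7, 360.7, 2151).
So ∂z/∂E = −n_x/n_z = −0.01892 and ∂z/∂N = −n_y/n_z = −0.16769.
Intercept c from TP1: 734.7 + 1.57 + 30.69 = 766.96.
At (59, 140): z = −1.1 − 23.5 + 766.96 = 742.4 m.

742 m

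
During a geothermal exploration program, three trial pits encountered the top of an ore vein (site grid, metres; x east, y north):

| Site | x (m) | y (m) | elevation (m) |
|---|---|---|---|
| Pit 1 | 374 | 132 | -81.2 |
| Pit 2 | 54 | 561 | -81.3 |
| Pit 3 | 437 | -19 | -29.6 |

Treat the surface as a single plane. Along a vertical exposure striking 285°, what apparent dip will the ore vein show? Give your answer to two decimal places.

38.76°

Two edge vectors: Pit 1→Pit 2 = (-320, 429, -0.1), Pit 1→Pit 3 = (63, -151, 51.6).
Normal n = (Pit 1→Pit 2) × (Pit 1→Pit 3) = (22121.3, 16505.7, 21293).
So ∂z/∂x = −n_x/n_z = −1.03890 and ∂z/∂y = −n_y/n_z = −0.77517.
Unit vector along 285° is (sin 285°, cos 285°) = (-0.9659, 0.2588).
Slope in that direction = a·(-0.9659) + b·(0.2588) = 0.80287.
Apparent dip = arctan|0.80287| = 38.76° (true dip is 52.4°, so apparent ≤ true as expected).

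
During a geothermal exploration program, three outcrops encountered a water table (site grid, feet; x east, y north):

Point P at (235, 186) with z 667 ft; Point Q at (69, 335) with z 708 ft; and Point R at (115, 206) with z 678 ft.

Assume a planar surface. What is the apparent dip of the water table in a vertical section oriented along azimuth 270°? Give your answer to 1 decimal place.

3.2°

Let the plane be z = a·x + b·y + c.
Point Q−Point P: −166a + 149b = 41;  Point R−Point P: −120a + 20b = 11.
Solving gives a = −0.05625, b = 0.21250.
Unit vector along 270° is (sin 270°, cos 270°) = (-1.0000, -0.0000).
Slope in that direction = a·(-1.0000) + b·(-0.0000) = 0.05625.
Apparent dip = arctan|0.05625| = 3.2° (true dip is 12.4°, so apparent ≤ true as expected).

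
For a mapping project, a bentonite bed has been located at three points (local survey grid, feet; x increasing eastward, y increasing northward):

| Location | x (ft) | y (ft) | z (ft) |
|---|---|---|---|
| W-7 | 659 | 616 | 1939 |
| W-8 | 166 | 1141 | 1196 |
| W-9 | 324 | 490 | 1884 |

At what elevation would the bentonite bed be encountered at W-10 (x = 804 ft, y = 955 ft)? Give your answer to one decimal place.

Let the plane be z = a·x + b·y + c.
W-8−W-7: −493a + 525b = −743;  W-9−W-7: −335a − 126b = −55.
Solving gives a = 0.514692, b = −0.931918.
Then c = 1939 − a·659 − b·616 = 2173.88.
At (804, 955): z = 413.8 − 890.0 + 2173.88 = 1697.7 ft.

1697.7 ft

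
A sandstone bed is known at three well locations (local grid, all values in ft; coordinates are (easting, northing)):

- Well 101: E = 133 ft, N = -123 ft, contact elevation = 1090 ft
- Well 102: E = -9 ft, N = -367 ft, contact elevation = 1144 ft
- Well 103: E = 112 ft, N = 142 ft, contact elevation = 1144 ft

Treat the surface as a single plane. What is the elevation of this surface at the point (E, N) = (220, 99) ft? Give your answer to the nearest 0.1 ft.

Let the plane be z = a·E + b·N + c.
Well 102−Well 101: −142a − 244b = 54;  Well 103−Well 101: −21a + 265b = 54.
Solving gives a = −0.64289, b = 0.15283.
Then c = 1090 − a·133 − b·-123 = 1194.30.
At (220, 99): z = −141.4 + 15.1 + 1194.30 = 1068.0 ft.

1068.0 ft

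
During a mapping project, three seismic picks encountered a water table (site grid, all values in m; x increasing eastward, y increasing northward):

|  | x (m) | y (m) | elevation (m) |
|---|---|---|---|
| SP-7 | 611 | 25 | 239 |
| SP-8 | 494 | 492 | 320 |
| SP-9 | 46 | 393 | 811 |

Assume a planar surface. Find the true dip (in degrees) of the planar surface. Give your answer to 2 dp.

47.18°

Two edge vectors: SP-7→SP-8 = (-117, 467, 81), SP-7→SP-9 = (-565, 368, 572).
Normal n = (SP-7→SP-8) × (SP-7→SP-9) = (237316, 21159, 220799).
So ∂z/∂x = −n_x/n_z = −1.07481 and ∂z/∂y = −n_y/n_z = −0.09583.
Gradient magnitude |∇z| = √(a² + b²) = √(1.15521 + 0.00918) = 1.07907.
True dip = arctan(1.07907) = 47.18°, dipping toward E (azimuth ≈ 085°).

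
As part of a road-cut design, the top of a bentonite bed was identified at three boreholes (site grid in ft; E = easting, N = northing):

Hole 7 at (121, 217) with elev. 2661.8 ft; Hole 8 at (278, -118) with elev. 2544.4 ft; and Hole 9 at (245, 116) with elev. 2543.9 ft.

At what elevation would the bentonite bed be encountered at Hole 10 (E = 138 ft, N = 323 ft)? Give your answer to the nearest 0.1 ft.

2627.2 ft

Two edge vectors: Hole 7→Hole 8 = (157, -335, -117.4), Hole 7→Hole 9 = (124, -101, -117.9).
Normal n = (Hole 7→Hole 8) × (Hole 7→Hole 9) = (27639.1, 3952.7, 25683).
So ∂z/∂E = −n_x/n_z = −1.07616 and ∂z/∂N = −n_y/n_z = −0.15390.
Intercept c from Hole 7: 2661.8 + 130.22 + 33.40 = 2825.41.
At (138, 323): z = −148.5 − 49.7 + 2825.41 = 2627.2 ft.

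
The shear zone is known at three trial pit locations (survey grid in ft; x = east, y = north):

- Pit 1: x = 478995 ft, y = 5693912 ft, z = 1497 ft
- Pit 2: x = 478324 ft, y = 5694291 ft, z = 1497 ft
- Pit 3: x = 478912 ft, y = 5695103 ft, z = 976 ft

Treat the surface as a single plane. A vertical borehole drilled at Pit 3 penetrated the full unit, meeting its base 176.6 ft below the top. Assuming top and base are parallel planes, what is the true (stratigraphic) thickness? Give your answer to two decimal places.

Two edge vectors: Pit 1→Pit 2 = (-671, 379, 0), Pit 1→Pit 3 = (-83, 1191, -521).
Normal n = (Pit 1→Pit 2) × (Pit 1→Pit 3) = (-197459, -349591, -767704).
So ∂z/∂x = −n_x/n_z = −0.25721 and ∂z/∂y = −n_y/n_z = −0.45537.
|∇z| = √(a²+b²) = 0.52299, so dip δ = arctan(0.52299) = 27.61°.
True thickness = vertical thickness × cos δ = 176.6 × cos 27.61° = 156.49 ft.

156.49 ft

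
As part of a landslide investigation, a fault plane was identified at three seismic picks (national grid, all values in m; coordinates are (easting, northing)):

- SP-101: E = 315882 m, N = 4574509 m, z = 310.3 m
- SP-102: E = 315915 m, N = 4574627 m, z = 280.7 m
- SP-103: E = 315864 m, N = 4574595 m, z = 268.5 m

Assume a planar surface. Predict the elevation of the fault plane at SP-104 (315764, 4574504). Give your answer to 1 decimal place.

Let the plane be z = a·E + b·N + c.
SP-102−SP-101: 33a + 118b = −29.6;  SP-103−SP-101: −18a + 86b = −41.8.
Solving gives a = 0.481015719, b = −0.385368803.
Then c = 310.3 − a·315882 − b·4574509 = 1611239.15.
At (315764, 4574504): z = 151887.4 − 1762871.1 + 1611239.15 = 255.5 m.

255.5 m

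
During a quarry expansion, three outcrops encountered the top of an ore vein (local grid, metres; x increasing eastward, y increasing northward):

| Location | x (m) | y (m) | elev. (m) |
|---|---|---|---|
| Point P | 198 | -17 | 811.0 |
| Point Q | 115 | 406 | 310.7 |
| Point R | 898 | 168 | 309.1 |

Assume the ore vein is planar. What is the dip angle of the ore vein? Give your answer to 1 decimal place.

52.8°

Two edge vectors: Point P→Point Q = (-83, 423, -500.3), Point P→Point R = (700, 185, -501.9).
Normal n = (Point P→Point Q) × (Point P→Point R) = (-119748.2, -391867.7, -311455).
So ∂z/∂x = −n_x/n_z = −0.38448 and ∂z/∂y = −n_y/n_z = −1.25818.
Gradient magnitude |∇z| = √(a² + b²) = √(0.14782 + 1.58303) = 1.31562.
True dip = arctan(1.31562) = 52.8°, dipping toward NNE (azimuth ≈ 017°).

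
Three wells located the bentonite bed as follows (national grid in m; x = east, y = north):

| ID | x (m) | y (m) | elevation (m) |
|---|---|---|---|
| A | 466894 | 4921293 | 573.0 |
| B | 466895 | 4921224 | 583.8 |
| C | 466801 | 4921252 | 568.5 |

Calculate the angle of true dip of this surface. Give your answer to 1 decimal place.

11.0°

Let the plane be z = a·x + b·y + c.
B−A: 1a − 69b = 10.8;  C−A: −93a − 41b = −4.5.
Solving gives a = 0.11665, b = −0.15483.
Gradient magnitude |∇z| = √(a² + b²) = √(0.01361 + 0.02397) = 0.19385.
True dip = arctan(0.19385) = 11.0°, dipping toward NW (azimuth ≈ 323°).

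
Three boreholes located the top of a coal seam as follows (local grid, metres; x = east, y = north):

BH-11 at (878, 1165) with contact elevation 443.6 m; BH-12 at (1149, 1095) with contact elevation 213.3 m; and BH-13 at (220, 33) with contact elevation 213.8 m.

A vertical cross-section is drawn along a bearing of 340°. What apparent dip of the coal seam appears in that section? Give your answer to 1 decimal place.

38.9°

Two edge vectors: BH-11→BH-12 = (271, -70, -230.3), BH-11→BH-13 = (-658, -1132, -229.8).
Normal n = (BH-11→BH-12) × (BH-11→BH-13) = (-244613.6, 213813.2, -352832).
So ∂z/∂x = −n_x/n_z = −0.69329 and ∂z/∂y = −n_y/n_z = 0.60599.
Unit vector along 340° is (sin 340°, cos 340°) = (-0.3420, 0.9397).
Slope in that direction = a·(-0.3420) + b·(0.9397) = 0.80656.
Apparent dip = arctan|0.80656| = 38.9° (true dip is 42.6°, so apparent ≤ true as expected).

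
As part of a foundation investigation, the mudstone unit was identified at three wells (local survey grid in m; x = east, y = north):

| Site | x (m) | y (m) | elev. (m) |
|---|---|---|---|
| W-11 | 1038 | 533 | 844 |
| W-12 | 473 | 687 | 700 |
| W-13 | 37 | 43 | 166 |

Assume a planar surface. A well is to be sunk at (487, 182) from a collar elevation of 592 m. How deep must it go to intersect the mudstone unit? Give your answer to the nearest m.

Let the plane be z = a·x + b·y + c.
W-12−W-11: −565a + 154b = −144;  W-13−W-11: −1001a − 490b = −678.
Solving gives a = 0.40596, b = 0.55435.
Then c = 844 − a·1038 − b·533 = 127.14.
At (487, 182): z_contact = 197.7 + 100.9 + 127.14 = 425.7 m.
Depth below ground = 592 − 425.7 = 166 m.

166 m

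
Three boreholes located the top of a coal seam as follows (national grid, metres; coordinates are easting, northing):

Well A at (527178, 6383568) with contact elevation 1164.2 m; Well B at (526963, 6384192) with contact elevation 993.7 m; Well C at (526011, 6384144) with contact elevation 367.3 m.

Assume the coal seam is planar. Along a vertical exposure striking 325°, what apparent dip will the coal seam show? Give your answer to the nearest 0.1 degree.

Let the plane be z = a·easting + b·northing + c.
Well B−Well A: −215a + 624b = −170.5;  Well C−Well A: −1167a + 576b = −796.9.
Solving gives a = 0.66029, b = −0.04573.
Unit vector along 325° is (sin 325°, cos 325°) = (-0.5736, 0.8192).
Slope in that direction = a·(-0.5736) + b·(0.8192) = −0.41619.
Apparent dip = arctan|0.41619| = 22.6° (true dip is 33.5°, so apparent ≤ true as expected).

22.6°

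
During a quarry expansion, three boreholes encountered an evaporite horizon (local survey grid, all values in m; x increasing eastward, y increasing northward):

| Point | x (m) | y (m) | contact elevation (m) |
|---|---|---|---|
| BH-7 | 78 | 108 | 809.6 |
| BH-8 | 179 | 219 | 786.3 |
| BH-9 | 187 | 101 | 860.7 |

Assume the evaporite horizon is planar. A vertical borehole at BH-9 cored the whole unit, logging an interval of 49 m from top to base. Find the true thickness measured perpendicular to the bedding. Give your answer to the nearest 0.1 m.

Two edge vectors: BH-7→BH-8 = (101, 111, -23.3), BH-7→BH-9 = (109, -7, 51.1).
Normal n = (BH-7→BH-8) × (BH-7→BH-9) = (5509, -7700.8, -12806).
So ∂z/∂x = −n_x/n_z = 0.43019 and ∂z/∂y = −n_y/n_z = −0.60134.
|∇z| = √(a²+b²) = 0.73938, so dip δ = arctan(0.73938) = 36.48°.
True thickness = vertical thickness × cos δ = 49 × cos 36.48° = 39.4 m.

39.4 m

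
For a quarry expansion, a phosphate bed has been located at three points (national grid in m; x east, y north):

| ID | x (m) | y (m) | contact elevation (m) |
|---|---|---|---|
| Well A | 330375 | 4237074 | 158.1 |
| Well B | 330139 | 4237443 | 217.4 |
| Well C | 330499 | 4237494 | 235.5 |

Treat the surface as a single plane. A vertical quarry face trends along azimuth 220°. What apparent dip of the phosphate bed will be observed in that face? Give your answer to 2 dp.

8.62°

Two edge vectors: Well A→Well B = (-236, 369, 59.3), Well A→Well C = (124, 420, 77.4).
Normal n = (Well A→Well B) × (Well A→Well C) = (3654.6, 25619.6, -144876).
So ∂z/∂x = −n_x/n_z = 0.02523 and ∂z/∂y = −n_y/n_z = 0.17684.
Unit vector along 220° is (sin 220°, cos 220°) = (-0.6428, -0.7660).
Slope in that direction = a·(-0.6428) + b·(-0.7660) = −0.15168.
Apparent dip = arctan|0.15168| = 8.62° (true dip is 10.1°, so apparent ≤ true as expected).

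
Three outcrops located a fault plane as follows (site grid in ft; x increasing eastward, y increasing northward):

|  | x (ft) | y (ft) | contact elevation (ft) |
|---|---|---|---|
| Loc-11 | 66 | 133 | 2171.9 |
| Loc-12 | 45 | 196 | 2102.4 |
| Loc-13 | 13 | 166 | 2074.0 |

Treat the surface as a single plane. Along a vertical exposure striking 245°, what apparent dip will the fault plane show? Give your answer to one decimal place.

Let the plane be z = a·x + b·y + c.
Loc-12−Loc-11: −21a + 63b = −69.5;  Loc-13−Loc-11: −53a + 33b = −97.9.
Solving gives a = 1.46417, b = −0.61512.
Unit vector along 245° is (sin 245°, cos 245°) = (-0.9063, -0.4226).
Slope in that direction = a·(-0.9063) + b·(-0.4226) = −1.06703.
Apparent dip = arctan|1.06703| = 46.9° (true dip is 57.8°, so apparent ≤ true as expected).

46.9°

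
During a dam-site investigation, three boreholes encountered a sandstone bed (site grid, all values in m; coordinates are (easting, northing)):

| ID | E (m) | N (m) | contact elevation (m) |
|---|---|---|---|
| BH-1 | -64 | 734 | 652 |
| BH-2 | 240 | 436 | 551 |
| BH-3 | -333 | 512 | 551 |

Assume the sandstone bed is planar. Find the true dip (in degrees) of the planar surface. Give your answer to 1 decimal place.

Let the plane be z = a·E + b·N + c.
BH-2−BH-1: 304a − 298b = −101;  BH-3−BH-1: −269a − 222b = −101.
Solving gives a = 0.05199, b = 0.39196.
Gradient magnitude |∇z| = √(a² + b²) = √(0.00270 + 0.15363) = 0.39539.
True dip = arctan(0.39539) = 21.6°, dipping toward S (azimuth ≈ 188°).

21.6°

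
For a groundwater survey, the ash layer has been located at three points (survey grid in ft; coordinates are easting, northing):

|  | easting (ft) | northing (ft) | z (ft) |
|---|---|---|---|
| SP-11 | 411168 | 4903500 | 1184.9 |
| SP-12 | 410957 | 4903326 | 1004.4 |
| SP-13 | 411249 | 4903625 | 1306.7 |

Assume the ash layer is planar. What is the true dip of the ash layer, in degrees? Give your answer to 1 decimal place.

42.3°

Two edge vectors: SP-11→SP-12 = (-211, -174, -180.5), SP-11→SP-13 = (81, 125, 121.8).
Normal n = (SP-11→SP-12) × (SP-11→SP-13) = (1369.3, 11079.3, -12281).
So ∂z/∂easting = −n_x/n_z = 0.11150 and ∂z/∂northing = −n_y/n_z = 0.90215.
Gradient magnitude |∇z| = √(a² + b²) = √(0.01243 + 0.81387) = 0.90901.
True dip = arctan(0.90901) = 42.3°, dipping toward S (azimuth ≈ 187°).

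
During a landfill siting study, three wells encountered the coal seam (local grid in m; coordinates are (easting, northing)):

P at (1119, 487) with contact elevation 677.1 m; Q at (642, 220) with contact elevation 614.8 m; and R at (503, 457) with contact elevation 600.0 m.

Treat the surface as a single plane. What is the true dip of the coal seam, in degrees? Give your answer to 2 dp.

Two edge vectors: P→Q = (-477, -267, -62.3), P→R = (-616, -30, -77.1).
Normal n = (P→Q) × (P→R) = (18716.7, 1600.1, -150162).
So ∂z/∂E = −n_x/n_z = 0.12464 and ∂z/∂N = −n_y/n_z = 0.01066.
Gradient magnitude |∇z| = √(a² + b²) = √(0.01554 + 0.00011) = 0.12510.
True dip = arctan(0.12510) = 7.13°, dipping toward W (azimuth ≈ 265°).

7.13°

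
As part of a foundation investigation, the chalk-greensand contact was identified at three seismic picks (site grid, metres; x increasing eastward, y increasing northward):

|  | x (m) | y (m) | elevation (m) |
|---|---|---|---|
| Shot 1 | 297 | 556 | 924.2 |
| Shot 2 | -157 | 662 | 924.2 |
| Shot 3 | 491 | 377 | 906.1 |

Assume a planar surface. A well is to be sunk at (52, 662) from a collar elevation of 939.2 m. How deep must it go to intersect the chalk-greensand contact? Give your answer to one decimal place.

Let the plane be z = a·x + b·y + c.
Shot 2−Shot 1: −454a + 106b = 0;  Shot 3−Shot 1: 194a − 179b = −18.1.
Solving gives a = 0.03161, b = 0.13537.
Then c = 924.2 − a·297 − b·556 = 839.55.
At (52, 662): z_contact = 1.64 + 89.62 + 839.55 = 930.81 m.
Depth below ground = 939.2 − 930.81 = 8.4 m.

8.4 m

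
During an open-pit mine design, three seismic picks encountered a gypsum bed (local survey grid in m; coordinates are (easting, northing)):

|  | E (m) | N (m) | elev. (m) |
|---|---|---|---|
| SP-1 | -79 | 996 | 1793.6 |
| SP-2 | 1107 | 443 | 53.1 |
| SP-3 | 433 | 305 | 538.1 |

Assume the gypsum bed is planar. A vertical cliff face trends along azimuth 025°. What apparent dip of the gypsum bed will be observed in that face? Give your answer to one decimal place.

Let the plane be z = a·E + b·N + c.
SP-2−SP-1: 1186a − 553b = −1740.5;  SP-3−SP-1: 512a − 691b = −1255.5.
Solving gives a = −0.94781, b = 1.11465.
Unit vector along 025° is (sin 25°, cos 25°) = (0.4226, 0.9063).
Slope in that direction = a·(0.4226) + b·(0.9063) = 0.60966.
Apparent dip = arctan|0.60966| = 31.4° (true dip is 55.6°, so apparent ≤ true as expected).

31.4°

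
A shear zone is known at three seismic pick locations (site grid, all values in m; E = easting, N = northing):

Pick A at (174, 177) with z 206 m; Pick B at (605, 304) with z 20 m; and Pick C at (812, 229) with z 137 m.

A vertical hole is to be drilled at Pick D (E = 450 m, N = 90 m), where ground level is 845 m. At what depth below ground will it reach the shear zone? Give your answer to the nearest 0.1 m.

502.7 m

Two edge vectors: Pick A→Pick B = (431, 127, -186), Pick A→Pick C = (638, 52, -69).
Normal n = (Pick A→Pick B) × (Pick A→Pick C) = (909, -88929, -58614).
So ∂z/∂E = −n_x/n_z = 0.01551 and ∂z/∂N = −n_y/n_z = −1.51720.
Intercept c from Pick A: 206 − 2.70 + 268.54 = 471.85.
At (450, 90): z_contact = 6.98 − 136.55 + 471.85 = 342.28 m.
Depth below ground = 845 − 342.28 = 502.7 m.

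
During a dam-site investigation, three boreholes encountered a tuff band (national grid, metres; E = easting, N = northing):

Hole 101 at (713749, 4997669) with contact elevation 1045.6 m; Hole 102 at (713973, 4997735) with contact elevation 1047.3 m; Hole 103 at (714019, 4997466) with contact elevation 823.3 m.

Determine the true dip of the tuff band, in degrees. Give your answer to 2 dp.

39.54°

Let the plane be z = a·E + b·N + c.
Hole 102−Hole 101: 224a + 66b = 1.7;  Hole 103−Hole 101: 270a − 203b = −222.3.
Solving gives a = −0.22636, b = 0.79401.
Gradient magnitude |∇z| = √(a² + b²) = √(0.05124 + 0.63044) = 0.82564.
True dip = arctan(0.82564) = 39.54°, dipping toward SSE (azimuth ≈ 164°).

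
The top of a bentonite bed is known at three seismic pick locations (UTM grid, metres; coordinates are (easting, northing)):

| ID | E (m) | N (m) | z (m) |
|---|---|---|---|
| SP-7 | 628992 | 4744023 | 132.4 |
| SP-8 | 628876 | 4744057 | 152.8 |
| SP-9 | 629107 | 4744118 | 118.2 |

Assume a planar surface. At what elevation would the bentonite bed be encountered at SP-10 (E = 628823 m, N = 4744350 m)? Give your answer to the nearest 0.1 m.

Let the plane be z = a·E + b·N + c.
SP-8−SP-7: −116a + 34b = 20.4;  SP-9−SP-7: 115a + 95b = −14.2.
Solving gives a = −0.162143336, b = 0.046805090.
Then c = 132.4 − a·628992 − b·4744023 = −119925.16.
At (628823, 4744350): z = −101959.5 + 222059.7 − 119925.16 = 175.1 m.

175.1 m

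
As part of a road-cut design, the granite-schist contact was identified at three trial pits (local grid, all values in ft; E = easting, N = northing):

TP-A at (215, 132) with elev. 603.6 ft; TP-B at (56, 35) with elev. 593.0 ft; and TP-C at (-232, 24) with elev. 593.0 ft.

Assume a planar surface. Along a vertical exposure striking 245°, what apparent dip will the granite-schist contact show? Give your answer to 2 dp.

2.59°

Two edge vectors: TP-A→TP-B = (-159, -97, -10.6), TP-A→TP-C = (-447, -108, -10.6).
Normal n = (TP-A→TP-B) × (TP-A→TP-C) = (-116.6, 3052.8, -26187).
So ∂z/∂E = −n_x/n_z = −0.00445 and ∂z/∂N = −n_y/n_z = 0.11658.
Unit vector along 245° is (sin 245°, cos 245°) = (-0.9063, -0.4226).
Slope in that direction = a·(-0.9063) + b·(-0.4226) = −0.04523.
Apparent dip = arctan|0.04523| = 2.59° (true dip is 6.7°, so apparent ≤ true as expected).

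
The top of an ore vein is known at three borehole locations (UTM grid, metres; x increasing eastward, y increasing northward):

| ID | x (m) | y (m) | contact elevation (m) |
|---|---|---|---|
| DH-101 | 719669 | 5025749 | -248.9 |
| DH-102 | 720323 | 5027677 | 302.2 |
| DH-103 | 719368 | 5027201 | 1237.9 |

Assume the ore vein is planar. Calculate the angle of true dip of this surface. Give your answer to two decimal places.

Let the plane be z = a·x + b·y + c.
DH-102−DH-101: 654a + 1928b = 551.1;  DH-103−DH-101: −301a + 1452b = 1486.8.
Solving gives a = −1.35061, b = 0.74398.
Gradient magnitude |∇z| = √(a² + b²) = √(1.82416 + 0.55351) = 1.54197.
True dip = arctan(1.54197) = 57.04°, dipping toward ESE (azimuth ≈ 119°).

57.04°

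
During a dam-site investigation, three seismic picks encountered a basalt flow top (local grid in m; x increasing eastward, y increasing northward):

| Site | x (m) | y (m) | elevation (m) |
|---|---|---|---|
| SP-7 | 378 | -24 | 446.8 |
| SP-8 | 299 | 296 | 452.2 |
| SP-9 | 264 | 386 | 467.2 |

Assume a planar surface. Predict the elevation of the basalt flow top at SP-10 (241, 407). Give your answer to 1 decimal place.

Let the plane be z = a·x + b·y + c.
SP-8−SP-7: −79a + 320b = 5.4;  SP-9−SP-7: −114a + 410b = 20.4.
Solving gives a = −1.05477, b = −0.24352.
Then c = 446.8 − a·378 − b·-24 = 839.66.
At (241, 407): z = −254.2 − 99.1 + 839.66 = 486.3 m.

486.3 m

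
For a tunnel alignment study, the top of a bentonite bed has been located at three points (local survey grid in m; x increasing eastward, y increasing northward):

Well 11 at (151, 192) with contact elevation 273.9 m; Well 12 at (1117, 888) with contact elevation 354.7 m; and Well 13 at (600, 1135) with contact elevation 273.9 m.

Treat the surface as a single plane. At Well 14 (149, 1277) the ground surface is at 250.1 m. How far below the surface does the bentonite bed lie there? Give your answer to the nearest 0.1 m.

42.2 m

Let the plane be z = a·x + b·y + c.
Well 12−Well 11: 966a + 696b = 80.8;  Well 13−Well 11: 449a + 943b = 0.
Solving gives a = 0.127323, b = −0.060624.
Then c = 273.9 − a·151 − b·192 = 266.31.
At (149, 1277): z_contact = 18.97 − 77.42 + 266.31 = 207.87 m.
Depth below ground = 250.1 − 207.87 = 42.2 m.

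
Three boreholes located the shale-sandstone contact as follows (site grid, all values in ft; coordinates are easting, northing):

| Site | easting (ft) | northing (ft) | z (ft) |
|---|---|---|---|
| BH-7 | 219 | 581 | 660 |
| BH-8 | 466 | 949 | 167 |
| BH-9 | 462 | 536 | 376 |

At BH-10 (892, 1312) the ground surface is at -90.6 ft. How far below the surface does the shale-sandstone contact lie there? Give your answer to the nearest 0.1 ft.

458.5 ft

Two edge vectors: BH-7→BH-8 = (247, 368, -493), BH-7→BH-9 = (243, -45, -284).
Normal n = (BH-7→BH-8) × (BH-7→BH-9) = (-126697, -49651, -100539).
So ∂z/∂easting = −n_x/n_z = −1.260178 and ∂z/∂northing = −n_y/n_z = −0.493848.
Intercept c from BH-7: 660 + 275.98 + 286.93 = 1222.90.
At (892, 1312): z_contact = −1124.08 − 647.93 + 1222.90 = -549.10 ft.
Depth below ground = -90.6 − (-549.10) = 458.5 ft.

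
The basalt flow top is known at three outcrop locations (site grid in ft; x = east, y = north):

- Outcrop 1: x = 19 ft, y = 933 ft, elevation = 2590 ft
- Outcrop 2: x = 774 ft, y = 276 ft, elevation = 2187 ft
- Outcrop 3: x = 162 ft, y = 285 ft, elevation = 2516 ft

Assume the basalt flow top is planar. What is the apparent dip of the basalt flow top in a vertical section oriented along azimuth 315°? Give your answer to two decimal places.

20.66°

Two edge vectors: Outcrop 1→Outcrop 2 = (755, -657, -403), Outcrop 1→Outcrop 3 = (143, -648, -74).
Normal n = (Outcrop 1→Outcrop 2) × (Outcrop 1→Outcrop 3) = (-212526, -1759, -395289).
So ∂z/∂x = −n_x/n_z = −0.53765 and ∂z/∂y = −n_y/n_z = −0.00445.
Unit vector along 315° is (sin 315°, cos 315°) = (-0.7071, 0.7071).
Slope in that direction = a·(-0.7071) + b·(0.7071) = 0.37703.
Apparent dip = arctan|0.37703| = 20.66° (true dip is 28.3°, so apparent ≤ true as expected).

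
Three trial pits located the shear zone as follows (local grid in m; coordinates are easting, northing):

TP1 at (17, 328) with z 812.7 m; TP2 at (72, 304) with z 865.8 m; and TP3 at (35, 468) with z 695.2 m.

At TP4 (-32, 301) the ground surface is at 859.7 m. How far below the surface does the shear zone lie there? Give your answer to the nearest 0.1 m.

50.2 m

Two edge vectors: TP1→TP2 = (55, -24, 53.1), TP1→TP3 = (18, 140, -117.5).
Normal n = (TP1→TP2) × (TP1→TP3) = (-4614, 7418.3, 8132).
So ∂z/∂easting = −n_x/n_z = 0.56739 and ∂z/∂northing = −n_y/n_z = −0.91224.
Intercept c from TP1: 812.7 − 9.65 + 299.21 = 1102.27.
At (-32, 301): z_contact = −18.16 − 274.58 + 1102.27 = 809.53 m.
Depth below ground = 859.7 − 809.53 = 50.2 m.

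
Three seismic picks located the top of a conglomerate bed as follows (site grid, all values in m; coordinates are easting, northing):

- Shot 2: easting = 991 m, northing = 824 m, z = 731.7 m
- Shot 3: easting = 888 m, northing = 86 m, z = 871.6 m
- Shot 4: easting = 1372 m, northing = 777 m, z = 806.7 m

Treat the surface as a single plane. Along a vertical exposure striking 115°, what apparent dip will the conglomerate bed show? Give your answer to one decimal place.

Two edge vectors: Shot 2→Shot 3 = (-103, -738, 139.9), Shot 2→Shot 4 = (381, -47, 75).
Normal n = (Shot 2→Shot 3) × (Shot 2→Shot 4) = (-48774.7, 61026.9, 286019).
So ∂z/∂easting = −n_x/n_z = 0.17053 and ∂z/∂northing = −n_y/n_z = −0.21337.
Unit vector along 115° is (sin 115°, cos 115°) = (0.9063, -0.4226).
Slope in that direction = a·(0.9063) + b·(-0.4226) = 0.24472.
Apparent dip = arctan|0.24472| = 13.8° (true dip is 15.3°, so apparent ≤ true as expected).

13.8°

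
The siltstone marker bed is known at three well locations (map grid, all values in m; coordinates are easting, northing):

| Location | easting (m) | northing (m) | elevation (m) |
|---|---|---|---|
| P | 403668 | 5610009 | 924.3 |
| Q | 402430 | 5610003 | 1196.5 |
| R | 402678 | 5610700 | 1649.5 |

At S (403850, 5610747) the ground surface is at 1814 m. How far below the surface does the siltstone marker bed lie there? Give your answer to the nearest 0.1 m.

392.0 m

Two edge vectors: P→Q = (-1238, -6, 272.2), P→R = (-990, 691, 725.2).
Normal n = (P→Q) × (P→R) = (-192441.4, 628319.6, -861398).
So ∂z/∂easting = −n_x/n_z = −0.223405905 and ∂z/∂northing = −n_y/n_z = 0.729418457.
Intercept c from P: 924.3 + 90181.81 − 4092044.11 = −4000937.99.
At (403850, 5610747): z_contact = −90222.47 + 4092582.42 − 4000937.99 = 1421.95 m.
Depth below ground = 1814 − 1421.95 = 392.0 m.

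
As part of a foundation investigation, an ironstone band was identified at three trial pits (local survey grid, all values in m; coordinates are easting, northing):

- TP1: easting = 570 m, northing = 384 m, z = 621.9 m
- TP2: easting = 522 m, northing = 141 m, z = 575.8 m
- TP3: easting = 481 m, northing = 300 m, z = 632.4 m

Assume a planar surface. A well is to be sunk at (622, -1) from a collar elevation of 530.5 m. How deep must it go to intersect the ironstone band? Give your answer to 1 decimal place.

Let the plane be z = a·easting + b·northing + c.
TP2−TP1: −48a − 243b = −46.1;  TP3−TP1: −89a − 84b = 10.5.
Solving gives a = −0.36510, b = 0.26183.
Then c = 621.9 − a·570 − b·384 = 729.46.
At (622, -1): z_contact = −227.09 − 0.26 + 729.46 = 502.11 m.
Depth below ground = 530.5 − 502.11 = 28.4 m.

28.4 m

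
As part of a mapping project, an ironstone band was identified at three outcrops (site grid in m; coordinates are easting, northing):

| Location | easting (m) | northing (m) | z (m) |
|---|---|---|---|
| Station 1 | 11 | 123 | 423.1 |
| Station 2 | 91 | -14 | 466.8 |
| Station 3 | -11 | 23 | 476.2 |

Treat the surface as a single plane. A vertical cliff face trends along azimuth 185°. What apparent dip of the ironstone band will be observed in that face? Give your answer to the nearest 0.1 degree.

26.3°

Let the plane be z = a·easting + b·northing + c.
Station 2−Station 1: 80a − 137b = 43.7;  Station 3−Station 1: −22a − 100b = 53.1.
Solving gives a = −0.26373, b = −0.47298.
Unit vector along 185° is (sin 185°, cos 185°) = (-0.0872, -0.9962).
Slope in that direction = a·(-0.0872) + b·(-0.9962) = 0.49417.
Apparent dip = arctan|0.49417| = 26.3° (true dip is 28.4°, so apparent ≤ true as expected).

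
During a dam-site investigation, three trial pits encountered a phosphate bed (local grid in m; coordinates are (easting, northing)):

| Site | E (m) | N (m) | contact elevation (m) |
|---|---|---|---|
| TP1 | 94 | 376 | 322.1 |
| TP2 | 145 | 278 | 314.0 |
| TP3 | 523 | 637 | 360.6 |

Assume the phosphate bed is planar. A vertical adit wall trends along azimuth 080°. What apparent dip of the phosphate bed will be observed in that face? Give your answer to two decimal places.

Let the plane be z = a·E + b·N + c.
TP2−TP1: 51a − 98b = −8.1;  TP3−TP1: 429a + 261b = 38.5.
Solving gives a = 0.02997, b = 0.09825.
Unit vector along 080° is (sin 80°, cos 80°) = (0.9848, 0.1736).
Slope in that direction = a·(0.9848) + b·(0.1736) = 0.04657.
Apparent dip = arctan|0.04657| = 2.67° (true dip is 5.9°, so apparent ≤ true as expected).

2.67°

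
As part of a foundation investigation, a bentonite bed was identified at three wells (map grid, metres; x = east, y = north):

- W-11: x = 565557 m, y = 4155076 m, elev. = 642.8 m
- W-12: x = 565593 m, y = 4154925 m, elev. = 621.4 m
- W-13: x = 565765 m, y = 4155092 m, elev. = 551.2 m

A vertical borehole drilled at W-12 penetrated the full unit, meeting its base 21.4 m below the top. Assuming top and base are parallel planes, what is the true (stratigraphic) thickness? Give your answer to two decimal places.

Two edge vectors: W-11→W-12 = (36, -151, -21.4), W-11→W-13 = (208, 16, -91.6).
Normal n = (W-11→W-12) × (W-11→W-13) = (14174, -1153.6, 31984).
So ∂z/∂x = −n_x/n_z = −0.44316 and ∂z/∂y = −n_y/n_z = 0.03607.
|∇z| = √(a²+b²) = 0.44462, so dip δ = arctan(0.44462) = 23.97°.
True thickness = vertical thickness × cos δ = 21.4 × cos 23.97° = 19.55 m.

19.55 m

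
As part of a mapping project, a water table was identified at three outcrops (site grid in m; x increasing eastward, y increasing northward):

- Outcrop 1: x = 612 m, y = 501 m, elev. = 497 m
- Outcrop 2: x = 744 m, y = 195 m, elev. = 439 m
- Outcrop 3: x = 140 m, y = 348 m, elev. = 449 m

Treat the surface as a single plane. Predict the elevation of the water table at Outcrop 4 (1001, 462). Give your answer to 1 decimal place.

Two edge vectors: Outcrop 1→Outcrop 2 = (132, -306, -58), Outcrop 1→Outcrop 3 = (-472, -153, -48).
Normal n = (Outcrop 1→Outcrop 2) × (Outcrop 1→Outcrop 3) = (5814, 33712, -164628).
So ∂z/∂x = −n_x/n_z = 0.035316 and ∂z/∂y = −n_y/n_z = 0.204777.
Intercept c from Outcrop 1: 497 − 21.61 − 102.59 = 372.79.
At (1001, 462): z = 35.4 + 94.6 + 372.79 = 502.8 m.

502.8 m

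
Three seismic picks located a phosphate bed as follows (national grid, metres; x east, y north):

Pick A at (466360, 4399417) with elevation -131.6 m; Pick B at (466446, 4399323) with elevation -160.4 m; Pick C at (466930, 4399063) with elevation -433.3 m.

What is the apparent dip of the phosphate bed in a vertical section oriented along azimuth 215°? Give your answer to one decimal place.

38.2°

Two edge vectors: Pick A→Pick B = (86, -94, -28.8), Pick A→Pick C = (570, -354, -301.7).
Normal n = (Pick A→Pick B) × (Pick A→Pick C) = (18164.6, 9530.2, 23136).
So ∂z/∂x = −n_x/n_z = −0.78512 and ∂z/∂y = −n_y/n_z = −0.41192.
Unit vector along 215° is (sin 215°, cos 215°) = (-0.5736, -0.8192).
Slope in that direction = a·(-0.5736) + b·(-0.8192) = 0.78775.
Apparent dip = arctan|0.78775| = 38.2° (true dip is 41.6°, so apparent ≤ true as expected).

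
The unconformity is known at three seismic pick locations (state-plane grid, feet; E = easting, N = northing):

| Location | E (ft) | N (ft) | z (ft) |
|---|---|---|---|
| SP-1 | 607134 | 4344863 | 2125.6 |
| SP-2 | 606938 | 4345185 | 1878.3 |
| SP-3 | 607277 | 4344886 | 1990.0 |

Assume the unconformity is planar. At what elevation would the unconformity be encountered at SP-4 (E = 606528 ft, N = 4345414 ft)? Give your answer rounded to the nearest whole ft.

Let the plane be z = a·E + b·N + c.
SP-2−SP-1: −196a + 322b = −247.3;  SP-3−SP-1: 143a + 23b = −135.6.
Solving gives a = −0.75118289, b = −1.22525418.
Then c = 2125.6 − a·607134 − b·4344863 = 5781755.84.
At (606528, 4345414): z = −455613.5 − 5324236.7 + 5781755.84 = 1905.7 ft.

1906 ft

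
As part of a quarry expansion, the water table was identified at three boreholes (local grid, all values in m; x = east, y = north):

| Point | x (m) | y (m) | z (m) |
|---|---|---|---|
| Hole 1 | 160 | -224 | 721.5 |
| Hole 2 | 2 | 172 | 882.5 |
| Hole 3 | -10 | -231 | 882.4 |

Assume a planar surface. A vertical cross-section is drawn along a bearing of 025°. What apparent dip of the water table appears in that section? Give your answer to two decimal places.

Let the plane be z = a·x + b·y + c.
Hole 2−Hole 1: −158a + 396b = 161;  Hole 3−Hole 1: −170a − 7b = 160.9.
Solving gives a = −0.94764, b = 0.02847.
Unit vector along 025° is (sin 25°, cos 25°) = (0.4226, 0.9063).
Slope in that direction = a·(0.4226) + b·(0.9063) = −0.37469.
Apparent dip = arctan|0.37469| = 20.54° (true dip is 43.5°, so apparent ≤ true as expected).

20.54°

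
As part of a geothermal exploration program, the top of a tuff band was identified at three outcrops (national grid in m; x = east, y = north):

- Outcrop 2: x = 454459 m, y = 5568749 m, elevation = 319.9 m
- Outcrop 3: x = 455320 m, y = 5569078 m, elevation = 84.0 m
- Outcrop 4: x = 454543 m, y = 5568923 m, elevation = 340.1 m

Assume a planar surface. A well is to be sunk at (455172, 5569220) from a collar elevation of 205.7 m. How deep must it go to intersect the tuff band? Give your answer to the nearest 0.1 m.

20.7 m

Two edge vectors: Outcrop 2→Outcrop 3 = (861, 329, -235.9), Outcrop 2→Outcrop 4 = (84, 174, 20.2).
Normal n = (Outcrop 2→Outcrop 3) × (Outcrop 2→Outcrop 4) = (47692.4, -37207.8, 122178).
So ∂z/∂x = −n_x/n_z = −0.390351782 and ∂z/∂y = −n_y/n_z = 0.304537642.
Intercept c from Outcrop 2: 319.9 + 177398.88 − 1695893.69 = −1518174.91.
At (455172, 5569220): z_contact = −177677.20 + 1696037.13 − 1518174.91 = 185.02 m.
Depth below ground = 205.7 − 185.02 = 20.7 m.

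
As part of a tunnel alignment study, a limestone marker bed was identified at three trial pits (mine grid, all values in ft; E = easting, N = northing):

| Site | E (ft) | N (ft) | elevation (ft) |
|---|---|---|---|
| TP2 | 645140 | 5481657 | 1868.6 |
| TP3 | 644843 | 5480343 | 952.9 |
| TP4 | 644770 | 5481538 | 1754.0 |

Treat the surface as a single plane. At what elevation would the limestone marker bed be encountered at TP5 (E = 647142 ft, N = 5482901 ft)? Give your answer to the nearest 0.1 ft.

Two edge vectors: TP2→TP3 = (-297, -1314, -915.7), TP2→TP4 = (-370, -119, -114.6).
Normal n = (TP2→TP3) × (TP2→TP4) = (41616.1, 304772.8, -450837).
So ∂z/∂E = −n_x/n_z = 0.092308528 and ∂z/∂N = −n_y/n_z = 0.676015500.
Intercept c from TP2: 1868.6 − 59551.92 − 3705685.10 = −3763368.42.
At (647142, 5482901): z = 59736.7 + 3706526.1 − 3763368.42 = 2894.4 ft.

2894.4 ft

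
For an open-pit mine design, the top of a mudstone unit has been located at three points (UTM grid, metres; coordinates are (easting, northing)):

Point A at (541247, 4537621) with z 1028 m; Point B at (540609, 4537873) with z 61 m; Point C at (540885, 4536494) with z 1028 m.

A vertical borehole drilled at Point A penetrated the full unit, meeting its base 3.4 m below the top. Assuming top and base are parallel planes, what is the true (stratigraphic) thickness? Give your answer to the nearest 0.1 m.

Two edge vectors: Point A→Point B = (-638, 252, -967), Point A→Point C = (-362, -1127, 0).
Normal n = (Point A→Point B) × (Point A→Point C) = (-1089809, 350054, 810250).
So ∂z/∂E = −n_x/n_z = 1.34503 and ∂z/∂N = −n_y/n_z = −0.43203.
|∇z| = √(a²+b²) = 1.41271, so dip δ = arctan(1.41271) = 54.71°.
True thickness = vertical thickness × cos δ = 3.4 × cos 54.71° = 2.0 m.

2.0 m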